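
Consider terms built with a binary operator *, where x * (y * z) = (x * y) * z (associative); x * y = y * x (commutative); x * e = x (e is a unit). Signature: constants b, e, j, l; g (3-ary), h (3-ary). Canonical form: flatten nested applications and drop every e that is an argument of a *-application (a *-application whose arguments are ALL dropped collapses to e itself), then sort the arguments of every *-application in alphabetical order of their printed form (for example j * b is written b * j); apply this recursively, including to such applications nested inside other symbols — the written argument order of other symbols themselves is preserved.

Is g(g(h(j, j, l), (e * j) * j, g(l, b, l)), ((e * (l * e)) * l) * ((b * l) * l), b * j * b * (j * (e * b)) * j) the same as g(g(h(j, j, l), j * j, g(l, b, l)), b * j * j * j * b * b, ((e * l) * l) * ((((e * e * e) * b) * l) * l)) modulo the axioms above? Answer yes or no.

Left:  g(g(h(j, j, l), (e * j) * j, g(l, b, l)), ((e * (l * e)) * l) * ((b * l) * l), b * j * b * (j * (e * b)) * j)
  Descend into:  ((e * (l * e)) * l) * ((b * l) * l)
  Un-nest:  e * l * e * l * b * l * l
  Drop the unit:  drop e (×2)
  Sort:  b * l * l * l * l
  Put back:  g(g(h(j, j, l), j * j, g(l, b, l)), b * l * l * l * l, b * b * b * j * j * j)
Right:  g(g(h(j, j, l), j * j, g(l, b, l)), b * j * j * j * b * b, ((e * l) * l) * ((((e * e * e) * b) * l) * l))
  Work inside:  ((e * l) * l) * ((((e * e * e) * b) * l) * l)
  Flatten:  e * l * l * e * e * e * b * l * l
  Units out:  drop e (×4)
  Order the arguments:  b * l * l * l * l
  Rebuild:  g(g(h(j, j, l), j * j, g(l, b, l)), b * b * b * j * j * j, b * l * l * l * l)

Answer: no — g(g(h(j, j, l), j * j, g(l, b, l)), b * l * l * l * l, b * b * b * j * j * j) vs g(g(h(j, j, l), j * j, g(l, b, l)), b * b * b * j * j * j, b * l * l * l * l)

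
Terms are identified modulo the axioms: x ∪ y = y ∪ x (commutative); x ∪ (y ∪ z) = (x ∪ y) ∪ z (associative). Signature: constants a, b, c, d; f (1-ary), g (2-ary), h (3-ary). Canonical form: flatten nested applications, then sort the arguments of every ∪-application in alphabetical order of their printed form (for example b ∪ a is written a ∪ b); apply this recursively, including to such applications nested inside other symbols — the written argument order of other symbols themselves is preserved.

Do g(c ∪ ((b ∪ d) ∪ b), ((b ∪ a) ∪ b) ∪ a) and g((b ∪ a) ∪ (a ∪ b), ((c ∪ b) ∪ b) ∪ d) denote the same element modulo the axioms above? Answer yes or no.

Left:  g(c ∪ ((b ∪ d) ∪ b), ((b ∪ a) ∪ b) ∪ a)
  Descend into:  ((b ∪ a) ∪ b) ∪ a
  Flatten:  b ∪ a ∪ b ∪ a
  Order the arguments:  a ∪ a ∪ b ∪ b
  Put back:  g(b ∪ b ∪ c ∪ d, a ∪ a ∪ b ∪ b)
Right:  g((b ∪ a) ∪ (a ∪ b), ((c ∪ b) ∪ b) ∪ d)
  Work inside:  ((c ∪ b) ∪ b) ∪ d
  Un-nest:  c ∪ b ∪ b ∪ d
  Sort arguments:  b ∪ b ∪ c ∪ d
  Rebuild:  g(a ∪ a ∪ b ∪ b, b ∪ b ∪ c ∪ d)

Answer: no — g(b ∪ b ∪ c ∪ d, a ∪ a ∪ b ∪ b) vs g(a ∪ a ∪ b ∪ b, b ∪ b ∪ c ∪ d)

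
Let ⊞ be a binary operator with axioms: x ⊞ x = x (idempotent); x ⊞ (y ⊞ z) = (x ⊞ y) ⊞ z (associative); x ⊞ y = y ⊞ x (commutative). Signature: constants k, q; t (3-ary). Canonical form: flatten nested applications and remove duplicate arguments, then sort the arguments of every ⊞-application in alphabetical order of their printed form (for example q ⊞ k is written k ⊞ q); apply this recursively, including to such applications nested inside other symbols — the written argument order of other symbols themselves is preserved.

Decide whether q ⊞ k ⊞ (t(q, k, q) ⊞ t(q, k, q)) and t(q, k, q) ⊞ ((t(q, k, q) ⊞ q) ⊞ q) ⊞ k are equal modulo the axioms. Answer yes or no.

Left:  q ⊞ k ⊞ (t(q, k, q) ⊞ t(q, k, q))
  Flatten:  q ⊞ k ⊞ t(q, k, q) ⊞ t(q, k, q)
  Deduplicate:  drop duplicate t(q, k, q)
  Sort arguments:  k ⊞ q ⊞ t(q, k, q)
Right:  t(q, k, q) ⊞ ((t(q, k, q) ⊞ q) ⊞ q) ⊞ k
  Flatten:  t(q, k, q) ⊞ t(q, k, q) ⊞ q ⊞ q ⊞ k
  Deduplicate:  drop duplicate t(q, k, q), q
  Order the arguments:  k ⊞ q ⊞ t(q, k, q)

Answer: yes — both canonical forms are k ⊞ q ⊞ t(q, k, q)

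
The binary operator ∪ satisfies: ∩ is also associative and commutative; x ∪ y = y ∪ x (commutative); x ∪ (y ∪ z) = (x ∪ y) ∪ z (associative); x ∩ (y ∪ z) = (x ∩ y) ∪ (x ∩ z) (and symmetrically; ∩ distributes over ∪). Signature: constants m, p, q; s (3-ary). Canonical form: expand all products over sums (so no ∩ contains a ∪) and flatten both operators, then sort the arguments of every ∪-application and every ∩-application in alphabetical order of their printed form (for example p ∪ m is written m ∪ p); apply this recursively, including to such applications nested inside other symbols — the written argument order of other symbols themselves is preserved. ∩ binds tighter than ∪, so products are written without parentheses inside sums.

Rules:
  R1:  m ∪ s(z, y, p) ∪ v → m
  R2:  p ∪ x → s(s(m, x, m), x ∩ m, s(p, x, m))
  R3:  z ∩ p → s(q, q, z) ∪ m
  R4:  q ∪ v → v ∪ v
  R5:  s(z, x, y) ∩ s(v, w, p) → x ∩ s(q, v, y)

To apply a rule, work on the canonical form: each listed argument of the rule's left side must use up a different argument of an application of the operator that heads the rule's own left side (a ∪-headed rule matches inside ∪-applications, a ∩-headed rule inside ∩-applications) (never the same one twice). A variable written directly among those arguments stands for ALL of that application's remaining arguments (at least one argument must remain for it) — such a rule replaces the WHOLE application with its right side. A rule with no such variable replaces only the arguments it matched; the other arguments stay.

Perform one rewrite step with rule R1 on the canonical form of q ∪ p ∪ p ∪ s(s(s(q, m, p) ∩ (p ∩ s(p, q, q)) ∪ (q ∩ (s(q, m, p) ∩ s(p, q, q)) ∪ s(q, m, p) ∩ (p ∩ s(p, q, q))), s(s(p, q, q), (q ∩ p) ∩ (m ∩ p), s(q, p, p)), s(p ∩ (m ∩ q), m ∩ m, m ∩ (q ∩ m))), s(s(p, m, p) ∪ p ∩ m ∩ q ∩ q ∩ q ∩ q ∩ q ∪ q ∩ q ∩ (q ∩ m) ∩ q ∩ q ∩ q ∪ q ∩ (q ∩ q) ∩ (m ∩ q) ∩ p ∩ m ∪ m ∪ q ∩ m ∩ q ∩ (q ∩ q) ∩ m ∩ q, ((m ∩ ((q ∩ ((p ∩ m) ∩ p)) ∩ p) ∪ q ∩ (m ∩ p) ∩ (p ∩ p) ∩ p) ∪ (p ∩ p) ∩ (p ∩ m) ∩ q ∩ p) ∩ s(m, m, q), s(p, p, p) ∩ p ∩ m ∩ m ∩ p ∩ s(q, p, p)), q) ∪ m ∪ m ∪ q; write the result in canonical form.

Answer: m ∪ m ∪ p ∪ p ∪ q ∪ q ∪ s(s(p ∩ s(p, q, q) ∩ s(q, m, p) ∪ p ∩ s(p, q, q) ∩ s(q, m, p) ∪ q ∩ s(p, q, q) ∩ s(q, m, p), s(s(p, q, q), m ∩ p ∩ p ∩ q, s(q, p, p)), s(m ∩ p ∩ q, m ∩ m, m ∩ m ∩ q)), s(m, m ∩ m ∩ p ∩ p ∩ p ∩ q ∩ s(m, m, q) ∪ m ∩ p ∩ p ∩ p ∩ p ∩ q ∩ s(m, m, q) ∪ m ∩ p ∩ p ∩ p ∩ p ∩ q ∩ s(m, m, q), m ∩ m ∩ p ∩ p ∩ s(p, p, p) ∩ s(q, p, p)), q)

Derivation:
Canonical form:  m ∪ m ∪ p ∪ p ∪ q ∪ q ∪ s(s(p ∩ s(p, q, q) ∩ s(q, m, p) ∪ p ∩ s(p, q, q) ∩ s(q, m, p) ∪ q ∩ s(p, q, q) ∩ s(q, m, p), s(s(p, q, q), m ∩ p ∩ p ∩ q, s(q, p, p)), s(m ∩ p ∩ q, m ∩ m, m ∩ m ∩ q)), s(m ∪ m ∩ m ∩ p ∩ q ∩ q ∩ q ∩ q ∪ m ∩ m ∩ q ∩ q ∩ q ∩ q ∩ q ∪ m ∩ p ∩ q ∩ q ∩ q ∩ q ∩ q ∪ m ∩ q ∩ q ∩ q ∩ q ∩ q ∩ q ∪ s(p, m, p), m ∩ m ∩ p ∩ p ∩ p ∩ q ∩ s(m, m, q) ∪ m ∩ p ∩ p ∩ p ∩ p ∩ q ∩ s(m, m, q) ∪ m ∩ p ∩ p ∩ p ∩ p ∩ q ∩ s(m, m, q), m ∩ m ∩ p ∩ p ∩ s(p, p, p) ∩ s(q, p, p)), q)
Match R1:  consume m, s(p, m, p);  v := m ∩ m ∩ p ∩ q ∩ q ∩ q ∩ q ∪ m ∩ m ∩ q ∩ q ∩ q ∩ q ∩ q ∪ m ∩ p ∩ q ∩ q ∩ q ∩ q ∩ q ∪ m ∩ q ∩ q ∩ q ∩ q ∩ q ∩ q, y := m, z := p
The variable takes the whole remainder — replace the entire application.
Result:  m ∪ m ∪ p ∪ p ∪ q ∪ q ∪ s(s(p ∩ s(p, q, q) ∩ s(q, m, p) ∪ p ∩ s(p, q, q) ∩ s(q, m, p) ∪ q ∩ s(p, q, q) ∩ s(q, m, p), s(s(p, q, q), m ∩ p ∩ p ∩ q, s(q, p, p)), s(m ∩ p ∩ q, m ∩ m, m ∩ m ∩ q)), s(m, m ∩ m ∩ p ∩ p ∩ p ∩ q ∩ s(m, m, q) ∪ m ∩ p ∩ p ∩ p ∩ p ∩ q ∩ s(m, m, q) ∪ m ∩ p ∩ p ∩ p ∩ p ∩ q ∩ s(m, m, q), m ∩ m ∩ p ∩ p ∩ s(p, p, p) ∩ s(q, p, p)), q)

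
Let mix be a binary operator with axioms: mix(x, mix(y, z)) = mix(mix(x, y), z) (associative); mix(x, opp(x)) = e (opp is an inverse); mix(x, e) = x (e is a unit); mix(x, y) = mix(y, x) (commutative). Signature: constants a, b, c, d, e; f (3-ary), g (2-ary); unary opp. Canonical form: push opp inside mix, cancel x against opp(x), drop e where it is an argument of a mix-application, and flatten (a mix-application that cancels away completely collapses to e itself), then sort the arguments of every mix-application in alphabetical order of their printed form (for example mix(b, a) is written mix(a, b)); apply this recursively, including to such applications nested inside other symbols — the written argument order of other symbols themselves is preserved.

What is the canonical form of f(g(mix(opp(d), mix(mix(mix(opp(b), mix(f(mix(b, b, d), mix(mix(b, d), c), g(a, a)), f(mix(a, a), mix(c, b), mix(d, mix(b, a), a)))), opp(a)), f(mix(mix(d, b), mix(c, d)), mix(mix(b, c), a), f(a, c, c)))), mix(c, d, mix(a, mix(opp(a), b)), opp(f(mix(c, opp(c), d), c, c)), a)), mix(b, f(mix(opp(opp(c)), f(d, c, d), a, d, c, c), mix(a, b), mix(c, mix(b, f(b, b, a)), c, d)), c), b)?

Focus inside:  mix(opp(d), mix(mix(mix(opp(b), mix(f(mix(b, b, d), mix(mix(b, d), c), g(a, a)), f(mix(a, a), mix(c, b), mix(d, mix(b, a), a)))), opp(a)), f(mix(mix(d, b), mix(c, d)), mix(mix(b, c), a), f(a, c, c))))
Collect:  mix(opp(d), opp(b), f(mix(b, b, d), mix(b, c, d), g(a, a)), f(mix(a, a), mix(b, c), mix(a, a, b, d)), opp(a), f(mix(b, c, d, d), mix(a, b, c), f(a, c, c)))
Sort:  mix(f(mix(a, a), mix(b, c), mix(a, a, b, d)), f(mix(b, b, d), mix(b, c, d), g(a, a)), f(mix(b, c, d, d), mix(a, b, c), f(a, c, c)), opp(a), opp(b), opp(d))
Put back:  f(g(mix(f(mix(a, a), mix(b, c), mix(a, a, b, d)), f(mix(b, b, d), mix(b, c, d), g(a, a)), f(mix(b, c, d, d), mix(a, b, c), f(a, c, c)), opp(a), opp(b), opp(d)), mix(a, b, c, d, opp(f(d, c, c)))), mix(b, c, f(mix(a, c, c, c, d, f(d, c, d)), mix(a, b), mix(b, c, c, d, f(b, b, a)))), b)

Answer: f(g(mix(f(mix(a, a), mix(b, c), mix(a, a, b, d)), f(mix(b, b, d), mix(b, c, d), g(a, a)), f(mix(b, c, d, d), mix(a, b, c), f(a, c, c)), opp(a), opp(b), opp(d)), mix(a, b, c, d, opp(f(d, c, c)))), mix(b, c, f(mix(a, c, c, c, d, f(d, c, d)), mix(a, b), mix(b, c, c, d, f(b, b, a)))), b)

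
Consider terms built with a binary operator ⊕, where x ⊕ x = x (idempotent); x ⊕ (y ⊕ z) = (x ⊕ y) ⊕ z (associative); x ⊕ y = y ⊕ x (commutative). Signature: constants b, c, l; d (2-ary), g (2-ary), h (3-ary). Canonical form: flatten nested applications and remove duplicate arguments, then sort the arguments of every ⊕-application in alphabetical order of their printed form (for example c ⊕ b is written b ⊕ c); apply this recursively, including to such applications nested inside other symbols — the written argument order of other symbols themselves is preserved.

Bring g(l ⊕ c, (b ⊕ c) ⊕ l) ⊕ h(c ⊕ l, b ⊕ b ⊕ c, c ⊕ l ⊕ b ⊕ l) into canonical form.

Answer: g(c ⊕ l, b ⊕ c ⊕ l) ⊕ h(c ⊕ l, b ⊕ c, b ⊕ c ⊕ l)

Derivation:
Simplify inside:  g(l ⊕ c, (b ⊕ c) ⊕ l)  →  g(c ⊕ l, b ⊕ c ⊕ l)
Simplify inside:  h(c ⊕ l, b ⊕ b ⊕ c, c ⊕ l ⊕ b ⊕ l)  →  h(c ⊕ l, b ⊕ c, b ⊕ c ⊕ l)
Sort arguments:  g(c ⊕ l, b ⊕ c ⊕ l) ⊕ h(c ⊕ l, b ⊕ c, b ⊕ c ⊕ l)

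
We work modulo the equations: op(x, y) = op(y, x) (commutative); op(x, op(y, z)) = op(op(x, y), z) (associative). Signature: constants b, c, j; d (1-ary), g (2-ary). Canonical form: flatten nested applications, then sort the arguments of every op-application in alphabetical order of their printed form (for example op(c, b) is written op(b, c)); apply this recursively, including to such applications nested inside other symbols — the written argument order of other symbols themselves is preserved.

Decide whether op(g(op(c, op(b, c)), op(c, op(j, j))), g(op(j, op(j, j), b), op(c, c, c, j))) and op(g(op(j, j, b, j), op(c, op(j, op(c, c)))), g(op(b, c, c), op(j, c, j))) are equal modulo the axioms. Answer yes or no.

Answer: yes — both canonical forms are op(g(op(b, c, c), op(c, j, j)), g(op(b, j, j, j), op(c, c, c, j)))

Derivation:
Left:  op(g(op(c, op(b, c)), op(c, op(j, j))), g(op(j, op(j, j), b), op(c, c, c, j)))
  Canonicalize subterm:  g(op(c, op(b, c)), op(c, op(j, j)))  →  g(op(b, c, c), op(c, j, j))
  Inside:  g(op(j, op(j, j), b), op(c, c, c, j))  →  g(op(b, j, j, j), op(c, c, c, j))
  Sort:  op(g(op(b, c, c), op(c, j, j)), g(op(b, j, j, j), op(c, c, c, j)))
Right:  op(g(op(j, j, b, j), op(c, op(j, op(c, c)))), g(op(b, c, c), op(j, c, j)))
  Simplify inside:  g(op(j, j, b, j), op(c, op(j, op(c, c))))  →  g(op(b, j, j, j), op(c, c, c, j))
  Inside:  g(op(b, c, c), op(j, c, j))  →  g(op(b, c, c), op(c, j, j))
  Sort arguments:  op(g(op(b, c, c), op(c, j, j)), g(op(b, j, j, j), op(c, c, c, j)))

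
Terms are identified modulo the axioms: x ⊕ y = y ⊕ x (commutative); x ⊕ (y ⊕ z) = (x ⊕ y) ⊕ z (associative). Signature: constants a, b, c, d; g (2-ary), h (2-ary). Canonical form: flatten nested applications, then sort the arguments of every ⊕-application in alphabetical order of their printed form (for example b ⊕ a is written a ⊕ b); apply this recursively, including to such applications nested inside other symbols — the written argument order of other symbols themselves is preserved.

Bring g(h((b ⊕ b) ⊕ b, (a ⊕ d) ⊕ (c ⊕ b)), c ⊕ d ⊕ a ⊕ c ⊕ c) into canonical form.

Answer: g(h(b ⊕ b ⊕ b, a ⊕ b ⊕ c ⊕ d), a ⊕ c ⊕ c ⊕ c ⊕ d)

Derivation:
Work inside:  (a ⊕ d) ⊕ (c ⊕ b)
Flatten:  a ⊕ d ⊕ c ⊕ b
Sort arguments:  a ⊕ b ⊕ c ⊕ d
Rebuild:  g(h(b ⊕ b ⊕ b, a ⊕ b ⊕ c ⊕ d), a ⊕ c ⊕ c ⊕ c ⊕ d)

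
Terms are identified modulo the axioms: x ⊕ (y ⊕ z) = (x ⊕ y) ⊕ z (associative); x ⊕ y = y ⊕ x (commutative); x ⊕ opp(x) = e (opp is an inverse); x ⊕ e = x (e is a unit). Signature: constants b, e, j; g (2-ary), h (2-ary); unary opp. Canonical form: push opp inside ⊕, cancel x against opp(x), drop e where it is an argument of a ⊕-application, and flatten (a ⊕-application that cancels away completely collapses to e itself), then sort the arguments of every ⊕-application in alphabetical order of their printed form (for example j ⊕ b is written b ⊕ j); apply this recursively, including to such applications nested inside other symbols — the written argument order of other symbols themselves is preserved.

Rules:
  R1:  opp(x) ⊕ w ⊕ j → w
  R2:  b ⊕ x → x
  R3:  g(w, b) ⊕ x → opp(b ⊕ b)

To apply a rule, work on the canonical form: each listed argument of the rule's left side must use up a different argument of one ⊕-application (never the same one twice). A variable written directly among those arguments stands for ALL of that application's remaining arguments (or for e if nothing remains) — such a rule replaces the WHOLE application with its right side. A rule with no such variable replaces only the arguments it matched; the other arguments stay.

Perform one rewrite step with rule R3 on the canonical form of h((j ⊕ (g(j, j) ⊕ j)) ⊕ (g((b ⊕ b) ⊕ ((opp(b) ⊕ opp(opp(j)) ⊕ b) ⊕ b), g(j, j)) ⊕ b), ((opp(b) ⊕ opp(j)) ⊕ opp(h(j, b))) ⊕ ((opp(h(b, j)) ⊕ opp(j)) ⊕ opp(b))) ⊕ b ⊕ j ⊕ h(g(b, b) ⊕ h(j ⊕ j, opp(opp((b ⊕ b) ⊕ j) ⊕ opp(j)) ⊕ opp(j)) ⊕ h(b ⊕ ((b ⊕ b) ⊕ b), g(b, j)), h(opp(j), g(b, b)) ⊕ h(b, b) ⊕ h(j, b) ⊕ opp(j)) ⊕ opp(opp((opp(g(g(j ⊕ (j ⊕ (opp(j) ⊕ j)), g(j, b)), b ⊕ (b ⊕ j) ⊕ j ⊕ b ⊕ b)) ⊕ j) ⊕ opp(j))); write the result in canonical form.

Answer: b ⊕ h(b ⊕ g(b ⊕ b ⊕ b ⊕ j, g(j, j)) ⊕ g(j, j) ⊕ j ⊕ j, opp(b) ⊕ opp(b) ⊕ opp(h(b, j)) ⊕ opp(h(j, b)) ⊕ opp(j) ⊕ opp(j)) ⊕ h(opp(b) ⊕ opp(b), h(b, b) ⊕ h(j, b) ⊕ h(opp(j), g(b, b)) ⊕ opp(j)) ⊕ j ⊕ opp(g(g(j ⊕ j, g(j, b)), b ⊕ b ⊕ b ⊕ b ⊕ j ⊕ j))

Derivation:
Canonical form:  b ⊕ h(b ⊕ g(b ⊕ b ⊕ b ⊕ j, g(j, j)) ⊕ g(j, j) ⊕ j ⊕ j, opp(b) ⊕ opp(b) ⊕ opp(h(b, j)) ⊕ opp(h(j, b)) ⊕ opp(j) ⊕ opp(j)) ⊕ h(g(b, b) ⊕ h(b ⊕ b ⊕ b ⊕ b, g(b, j)) ⊕ h(j ⊕ j, b ⊕ b ⊕ j), h(b, b) ⊕ h(j, b) ⊕ h(opp(j), g(b, b)) ⊕ opp(j)) ⊕ j ⊕ opp(g(g(j ⊕ j, g(j, b)), b ⊕ b ⊕ b ⊕ b ⊕ j ⊕ j))
Apply R3:  consuming g(b, b);  w := b, x := h(b ⊕ b ⊕ b ⊕ b, g(b, j)) ⊕ h(j ⊕ j, b ⊕ b ⊕ j)
Every leftover argument binds to the variable; the entire application is replaced.
Giving:  b ⊕ h(b ⊕ g(b ⊕ b ⊕ b ⊕ j, g(j, j)) ⊕ g(j, j) ⊕ j ⊕ j, opp(b) ⊕ opp(b) ⊕ opp(h(b, j)) ⊕ opp(h(j, b)) ⊕ opp(j) ⊕ opp(j)) ⊕ h(opp(b) ⊕ opp(b), h(b, b) ⊕ h(j, b) ⊕ h(opp(j), g(b, b)) ⊕ opp(j)) ⊕ j ⊕ opp(g(g(j ⊕ j, g(j, b)), b ⊕ b ⊕ b ⊕ b ⊕ j ⊕ j))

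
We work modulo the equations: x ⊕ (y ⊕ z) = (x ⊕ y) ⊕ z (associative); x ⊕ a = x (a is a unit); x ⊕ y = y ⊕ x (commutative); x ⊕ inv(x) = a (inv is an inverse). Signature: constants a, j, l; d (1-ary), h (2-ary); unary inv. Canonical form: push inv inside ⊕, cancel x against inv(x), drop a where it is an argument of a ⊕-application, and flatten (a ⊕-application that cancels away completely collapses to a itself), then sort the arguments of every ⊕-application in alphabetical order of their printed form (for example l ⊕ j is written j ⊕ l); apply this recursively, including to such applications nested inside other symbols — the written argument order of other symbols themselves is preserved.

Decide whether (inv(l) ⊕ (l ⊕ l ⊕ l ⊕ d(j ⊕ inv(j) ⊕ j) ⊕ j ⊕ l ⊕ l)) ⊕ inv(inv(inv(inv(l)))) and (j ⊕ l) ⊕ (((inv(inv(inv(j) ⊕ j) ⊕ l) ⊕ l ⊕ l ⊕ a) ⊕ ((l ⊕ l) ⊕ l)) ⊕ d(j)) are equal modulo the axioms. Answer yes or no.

Answer: yes — both canonical forms are d(j) ⊕ j ⊕ l ⊕ l ⊕ l ⊕ l ⊕ l

Derivation:
Left:  (inv(l) ⊕ (l ⊕ l ⊕ l ⊕ d(j ⊕ inv(j) ⊕ j) ⊕ j ⊕ l ⊕ l)) ⊕ inv(inv(inv(inv(l))))
  Push inv inside:  distribute inv over ⊕ and collapse double inv
  Collect terms:  l ⊕ l ⊕ l ⊕ l ⊕ l ⊕ d(j) ⊕ j
  Sort arguments:  d(j) ⊕ j ⊕ l ⊕ l ⊕ l ⊕ l ⊕ l
Right:  (j ⊕ l) ⊕ (((inv(inv(inv(j) ⊕ j) ⊕ l) ⊕ l ⊕ l ⊕ a) ⊕ ((l ⊕ l) ⊕ l)) ⊕ d(j))
  Push inv inside:  distribute inv over ⊕ and collapse double inv
  Collect:  j ⊕ l ⊕ l ⊕ l ⊕ l ⊕ l ⊕ d(j)
  Sort arguments:  d(j) ⊕ j ⊕ l ⊕ l ⊕ l ⊕ l ⊕ l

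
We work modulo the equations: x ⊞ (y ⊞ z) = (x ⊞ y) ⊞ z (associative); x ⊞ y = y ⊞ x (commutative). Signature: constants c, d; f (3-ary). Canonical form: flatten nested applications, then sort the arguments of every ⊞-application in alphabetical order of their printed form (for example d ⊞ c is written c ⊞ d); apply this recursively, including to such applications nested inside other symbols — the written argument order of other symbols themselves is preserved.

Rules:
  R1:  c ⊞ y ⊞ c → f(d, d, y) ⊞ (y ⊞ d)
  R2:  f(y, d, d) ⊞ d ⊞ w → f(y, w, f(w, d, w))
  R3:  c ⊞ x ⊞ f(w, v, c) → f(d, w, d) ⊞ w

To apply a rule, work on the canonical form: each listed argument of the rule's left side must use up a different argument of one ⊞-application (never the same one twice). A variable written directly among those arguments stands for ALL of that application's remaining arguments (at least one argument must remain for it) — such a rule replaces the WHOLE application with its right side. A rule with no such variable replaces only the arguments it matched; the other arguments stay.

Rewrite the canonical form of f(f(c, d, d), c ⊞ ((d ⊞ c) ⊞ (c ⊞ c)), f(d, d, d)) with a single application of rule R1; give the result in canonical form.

Answer: f(f(c, d, d), c ⊞ c ⊞ d ⊞ d ⊞ f(d, d, c ⊞ c ⊞ d), f(d, d, d))

Derivation:
Canonical form:  f(f(c, d, d), c ⊞ c ⊞ c ⊞ c ⊞ d, f(d, d, d))
Apply R1:  consuming c, c;  y := c ⊞ c ⊞ d
Every leftover argument binds to the variable; the entire application is replaced.
New term:  f(f(c, d, d), c ⊞ c ⊞ d ⊞ d ⊞ f(d, d, c ⊞ c ⊞ d), f(d, d, d))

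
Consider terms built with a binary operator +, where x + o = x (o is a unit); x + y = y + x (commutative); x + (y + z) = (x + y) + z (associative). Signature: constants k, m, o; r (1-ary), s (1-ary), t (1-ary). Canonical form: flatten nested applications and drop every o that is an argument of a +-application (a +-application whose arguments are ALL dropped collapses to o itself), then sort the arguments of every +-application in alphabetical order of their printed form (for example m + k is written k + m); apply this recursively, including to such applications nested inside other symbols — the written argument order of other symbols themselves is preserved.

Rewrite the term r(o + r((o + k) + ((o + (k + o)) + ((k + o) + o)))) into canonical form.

Work inside:  o + r((o + k) + ((o + (k + o)) + ((k + o) + o)))
Canonicalize subterm:  r((o + k) + ((o + (k + o)) + ((k + o) + o)))  →  r(k + k + k)
Units out:  drop o
Sort:  r(k + k + k)
Put back:  r(r(k + k + k))

Answer: r(r(k + k + k))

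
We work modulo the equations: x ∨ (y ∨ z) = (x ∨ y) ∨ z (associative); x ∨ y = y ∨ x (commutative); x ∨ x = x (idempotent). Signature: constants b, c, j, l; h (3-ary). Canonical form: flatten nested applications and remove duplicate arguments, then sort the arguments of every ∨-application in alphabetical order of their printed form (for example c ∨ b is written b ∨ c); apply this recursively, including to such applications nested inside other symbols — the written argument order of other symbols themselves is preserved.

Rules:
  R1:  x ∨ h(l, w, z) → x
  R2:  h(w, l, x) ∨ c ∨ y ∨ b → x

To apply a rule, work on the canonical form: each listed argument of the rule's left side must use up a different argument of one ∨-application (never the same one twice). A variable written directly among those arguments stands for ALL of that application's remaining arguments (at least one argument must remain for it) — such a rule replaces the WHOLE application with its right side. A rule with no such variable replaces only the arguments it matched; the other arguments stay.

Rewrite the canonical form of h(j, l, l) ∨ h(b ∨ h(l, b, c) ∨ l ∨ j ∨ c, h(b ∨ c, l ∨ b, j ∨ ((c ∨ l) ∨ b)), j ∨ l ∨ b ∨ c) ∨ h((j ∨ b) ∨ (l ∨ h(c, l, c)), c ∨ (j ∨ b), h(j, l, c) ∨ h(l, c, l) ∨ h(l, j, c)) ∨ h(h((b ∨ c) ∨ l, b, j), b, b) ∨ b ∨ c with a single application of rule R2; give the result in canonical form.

Canonical form:  b ∨ c ∨ h(b ∨ c ∨ h(l, b, c) ∨ j ∨ l, h(b ∨ c, b ∨ l, b ∨ c ∨ j ∨ l), b ∨ c ∨ j ∨ l) ∨ h(b ∨ h(c, l, c) ∨ j ∨ l, b ∨ c ∨ j, h(j, l, c) ∨ h(l, c, l) ∨ h(l, j, c)) ∨ h(h(b ∨ c ∨ l, b, j), b, b) ∨ h(j, l, l)
Match R2:  consume b, c, h(j, l, l);  w := j, x := l, y := h(b ∨ c ∨ h(l, b, c) ∨ j ∨ l, h(b ∨ c, b ∨ l, b ∨ c ∨ j ∨ l), b ∨ c ∨ j ∨ l) ∨ h(b ∨ h(c, l, c) ∨ j ∨ l, b ∨ c ∨ j, h(j, l, c) ∨ h(l, c, l) ∨ h(l, j, c)) ∨ h(h(b ∨ c ∨ l, b, j), b, b)
Every leftover argument binds to the variable; the entire application is replaced.
Giving:  l

Answer: l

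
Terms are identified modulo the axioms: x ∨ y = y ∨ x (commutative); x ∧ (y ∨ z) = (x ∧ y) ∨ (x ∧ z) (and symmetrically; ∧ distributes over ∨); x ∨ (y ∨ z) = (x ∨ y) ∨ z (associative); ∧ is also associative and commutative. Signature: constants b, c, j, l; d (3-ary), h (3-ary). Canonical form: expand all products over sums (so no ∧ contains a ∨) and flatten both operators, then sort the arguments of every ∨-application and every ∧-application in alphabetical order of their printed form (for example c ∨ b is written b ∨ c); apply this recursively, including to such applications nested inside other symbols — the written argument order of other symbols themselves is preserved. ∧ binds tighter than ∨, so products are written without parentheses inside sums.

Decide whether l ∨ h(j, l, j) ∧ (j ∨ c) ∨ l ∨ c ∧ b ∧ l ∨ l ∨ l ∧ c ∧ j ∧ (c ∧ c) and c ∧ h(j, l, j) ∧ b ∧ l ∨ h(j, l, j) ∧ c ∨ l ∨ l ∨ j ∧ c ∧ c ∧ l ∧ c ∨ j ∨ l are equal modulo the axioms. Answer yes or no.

Answer: no — b ∧ c ∧ l ∨ c ∧ c ∧ c ∧ j ∧ l ∨ c ∧ h(j, l, j) ∨ h(j, l, j) ∧ j ∨ l ∨ l ∨ l vs b ∧ c ∧ h(j, l, j) ∧ l ∨ c ∧ c ∧ c ∧ j ∧ l ∨ c ∧ h(j, l, j) ∨ j ∨ l ∨ l ∨ l

Derivation:
Left:  l ∨ h(j, l, j) ∧ (j ∨ c) ∨ l ∨ c ∧ b ∧ l ∨ l ∨ l ∧ c ∧ j ∧ (c ∧ c)
  Expand products over sums:  l ∨ h(j, l, j) ∧ j ∨ c ∧ h(j, l, j) ∨ l ∨ b ∧ c ∧ l ∨ l ∨ c ∧ c ∧ c ∧ j ∧ l
  Sort arguments:  b ∧ c ∧ l ∨ c ∧ c ∧ c ∧ j ∧ l ∨ c ∧ h(j, l, j) ∨ h(j, l, j) ∧ j ∨ l ∨ l ∨ l
Right:  c ∧ h(j, l, j) ∧ b ∧ l ∨ h(j, l, j) ∧ c ∨ l ∨ l ∨ j ∧ c ∧ c ∧ l ∧ c ∨ j ∨ l
  Un-nest:  b ∧ c ∧ h(j, l, j) ∧ l ∨ c ∧ h(j, l, j) ∨ l ∨ l ∨ c ∧ c ∧ c ∧ j ∧ l ∨ j ∨ l
  Sort:  b ∧ c ∧ h(j, l, j) ∧ l ∨ c ∧ c ∧ c ∧ j ∧ l ∨ c ∧ h(j, l, j) ∨ j ∨ l ∨ l ∨ l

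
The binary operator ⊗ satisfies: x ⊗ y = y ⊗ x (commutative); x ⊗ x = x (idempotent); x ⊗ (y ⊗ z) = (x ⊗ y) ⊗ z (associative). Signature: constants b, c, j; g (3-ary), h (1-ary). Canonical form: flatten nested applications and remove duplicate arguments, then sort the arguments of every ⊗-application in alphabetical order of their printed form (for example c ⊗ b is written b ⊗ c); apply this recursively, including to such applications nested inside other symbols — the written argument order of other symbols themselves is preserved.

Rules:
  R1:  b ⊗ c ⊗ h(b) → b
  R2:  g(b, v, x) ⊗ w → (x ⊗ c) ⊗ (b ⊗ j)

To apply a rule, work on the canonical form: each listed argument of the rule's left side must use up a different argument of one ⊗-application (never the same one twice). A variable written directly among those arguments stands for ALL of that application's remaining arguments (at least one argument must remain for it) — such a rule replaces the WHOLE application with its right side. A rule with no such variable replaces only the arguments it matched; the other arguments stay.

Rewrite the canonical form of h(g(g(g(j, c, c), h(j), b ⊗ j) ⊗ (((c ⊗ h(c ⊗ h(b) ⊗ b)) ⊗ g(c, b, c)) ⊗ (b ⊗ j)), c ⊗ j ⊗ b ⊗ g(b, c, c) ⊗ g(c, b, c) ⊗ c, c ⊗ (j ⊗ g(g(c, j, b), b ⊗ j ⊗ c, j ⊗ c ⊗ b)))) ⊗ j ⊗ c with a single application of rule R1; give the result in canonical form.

Canonical form:  c ⊗ h(g(b ⊗ c ⊗ g(c, b, c) ⊗ g(g(j, c, c), h(j), b ⊗ j) ⊗ h(b ⊗ c ⊗ h(b)) ⊗ j, b ⊗ c ⊗ g(b, c, c) ⊗ g(c, b, c) ⊗ j, c ⊗ g(g(c, j, b), b ⊗ c ⊗ j, b ⊗ c ⊗ j) ⊗ j)) ⊗ j
Apply R1:  consuming b, c, h(b)
Giving:  c ⊗ h(g(b ⊗ c ⊗ g(c, b, c) ⊗ g(g(j, c, c), h(j), b ⊗ j) ⊗ h(b) ⊗ j, b ⊗ c ⊗ g(b, c, c) ⊗ g(c, b, c) ⊗ j, c ⊗ g(g(c, j, b), b ⊗ c ⊗ j, b ⊗ c ⊗ j) ⊗ j)) ⊗ j

Answer: c ⊗ h(g(b ⊗ c ⊗ g(c, b, c) ⊗ g(g(j, c, c), h(j), b ⊗ j) ⊗ h(b) ⊗ j, b ⊗ c ⊗ g(b, c, c) ⊗ g(c, b, c) ⊗ j, c ⊗ g(g(c, j, b), b ⊗ c ⊗ j, b ⊗ c ⊗ j) ⊗ j)) ⊗ j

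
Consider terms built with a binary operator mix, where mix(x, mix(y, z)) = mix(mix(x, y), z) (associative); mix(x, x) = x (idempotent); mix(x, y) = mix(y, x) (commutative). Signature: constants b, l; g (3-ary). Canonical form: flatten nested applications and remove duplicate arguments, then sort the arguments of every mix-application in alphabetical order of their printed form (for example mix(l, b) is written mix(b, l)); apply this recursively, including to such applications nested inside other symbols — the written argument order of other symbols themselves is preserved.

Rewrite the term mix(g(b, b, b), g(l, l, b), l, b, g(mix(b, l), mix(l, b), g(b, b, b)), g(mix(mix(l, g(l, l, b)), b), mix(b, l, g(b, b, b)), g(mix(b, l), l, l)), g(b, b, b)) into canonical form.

Canonicalize subterm:  g(mix(b, l), mix(l, b), g(b, b, b))  →  g(mix(b, l), mix(b, l), g(b, b, b))
Inside:  g(mix(mix(l, g(l, l, b)), b), mix(b, l, g(b, b, b)), g(mix(b, l), l, l))  →  g(mix(b, g(l, l, b), l), mix(b, g(b, b, b), l), g(mix(b, l), l, l))
Deduplicate:  drop duplicate g(b, b, b)
Sort:  mix(b, g(b, b, b), g(l, l, b), g(mix(b, g(l, l, b), l), mix(b, g(b, b, b), l), g(mix(b, l), l, l)), g(mix(b, l), mix(b, l), g(b, b, b)), l)

Answer: mix(b, g(b, b, b), g(l, l, b), g(mix(b, g(l, l, b), l), mix(b, g(b, b, b), l), g(mix(b, l), l, l)), g(mix(b, l), mix(b, l), g(b, b, b)), l)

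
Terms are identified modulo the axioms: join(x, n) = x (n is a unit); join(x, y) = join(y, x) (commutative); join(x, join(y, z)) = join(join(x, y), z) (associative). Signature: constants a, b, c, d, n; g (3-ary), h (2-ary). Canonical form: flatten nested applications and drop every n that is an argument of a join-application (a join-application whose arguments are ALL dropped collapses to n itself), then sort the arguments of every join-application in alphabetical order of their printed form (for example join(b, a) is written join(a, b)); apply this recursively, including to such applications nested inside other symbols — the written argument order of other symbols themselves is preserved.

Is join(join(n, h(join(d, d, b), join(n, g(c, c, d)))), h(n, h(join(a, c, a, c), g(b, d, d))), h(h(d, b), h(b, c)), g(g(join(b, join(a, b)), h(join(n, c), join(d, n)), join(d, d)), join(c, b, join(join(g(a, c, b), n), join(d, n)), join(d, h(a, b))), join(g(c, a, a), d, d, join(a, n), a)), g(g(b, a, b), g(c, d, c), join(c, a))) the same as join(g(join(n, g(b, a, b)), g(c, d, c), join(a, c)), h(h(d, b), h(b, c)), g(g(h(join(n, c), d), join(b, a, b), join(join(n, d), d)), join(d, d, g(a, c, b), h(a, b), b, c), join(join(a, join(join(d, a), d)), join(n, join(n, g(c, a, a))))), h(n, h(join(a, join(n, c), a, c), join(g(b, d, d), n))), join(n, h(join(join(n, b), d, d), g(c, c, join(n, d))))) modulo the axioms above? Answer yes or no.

Answer: no — join(g(g(b, a, b), g(c, d, c), join(a, c)), g(g(join(a, b, b), h(c, d), join(d, d)), join(b, c, d, d, g(a, c, b), h(a, b)), join(a, a, d, d, g(c, a, a))), h(h(d, b), h(b, c)), h(join(b, d, d), g(c, c, d)), h(n, h(join(a, a, c, c), g(b, d, d)))) vs join(g(g(b, a, b), g(c, d, c), join(a, c)), g(g(h(c, d), join(a, b, b), join(d, d)), join(b, c, d, d, g(a, c, b), h(a, b)), join(a, a, d, d, g(c, a, a))), h(h(d, b), h(b, c)), h(join(b, d, d), g(c, c, d)), h(n, h(join(a, a, c, c), g(b, d, d))))

Derivation:
Left:  join(join(n, h(join(d, d, b), join(n, g(c, c, d)))), h(n, h(join(a, c, a, c), g(b, d, d))), h(h(d, b), h(b, c)), g(g(join(b, join(a, b)), h(join(n, c), join(d, n)), join(d, d)), join(c, b, join(join(g(a, c, b), n), join(d, n)), join(d, h(a, b))), join(g(c, a, a), d, d, join(a, n), a)), g(g(b, a, b), g(c, d, c), join(c, a)))
  Flatten:  join(n, h(join(d, d, b), join(n, g(c, c, d))), h(n, h(join(a, c, a, c), g(b, d, d))), h(h(d, b), h(b, c)), g(g(join(b, join(a, b)), h(join(n, c), join(d, n)), join(d, d)), join(c, b, join(join(g(a, c, b), n), join(d, n)), join(d, h(a, b))), join(g(c, a, a), d, d, join(a, n), a)), g(g(b, a, b), g(c, d, c), join(c, a)))
  Inside:  h(join(d, d, b), join(n, g(c, c, d)))  →  h(join(b, d, d), g(c, c, d))
  Canonicalize subterm:  h(n, h(join(a, c, a, c), g(b, d, d)))  →  h(n, h(join(a, a, c, c), g(b, d, d)))
  Inside:  g(g(join(b, join(a, b)), h(join(n, c), join(d, n)), join(d, d)), join(c, b, join(join(g(a, c, b), n), join(d, n)), join(d, h(a, b))), join(g(c, a, a), d, d, join(a, n), a))  →  g(g(join(a, b, b), h(c, d), join(d, d)), join(b, c, d, d, g(a, c, b), h(a, b)), join(a, a, d, d, g(c, a, a)))
  Units out:  drop n
  Sort:  join(g(g(b, a, b), g(c, d, c), join(a, c)), g(g(join(a, b, b), h(c, d), join(d, d)), join(b, c, d, d, g(a, c, b), h(a, b)), join(a, a, d, d, g(c, a, a))), h(h(d, b), h(b, c)), h(join(b, d, d), g(c, c, d)), h(n, h(join(a, a, c, c), g(b, d, d))))
Right:  join(g(join(n, g(b, a, b)), g(c, d, c), join(a, c)), h(h(d, b), h(b, c)), g(g(h(join(n, c), d), join(b, a, b), join(join(n, d), d)), join(d, d, g(a, c, b), h(a, b), b, c), join(join(a, join(join(d, a), d)), join(n, join(n, g(c, a, a))))), h(n, h(join(a, join(n, c), a, c), join(g(b, d, d), n))), join(n, h(join(join(n, b), d, d), g(c, c, join(n, d)))))
  Un-nest:  join(g(join(n, g(b, a, b)), g(c, d, c), join(a, c)), h(h(d, b), h(b, c)), g(g(h(join(n, c), d), join(b, a, b), join(join(n, d), d)), join(d, d, g(a, c, b), h(a, b), b, c), join(join(a, join(join(d, a), d)), join(n, join(n, g(c, a, a))))), h(n, h(join(a, join(n, c), a, c), join(g(b, d, d), n))), n, h(join(join(n, b), d, d), g(c, c, join(n, d))))
  Canonicalize subterm:  g(join(n, g(b, a, b)), g(c, d, c), join(a, c))  →  g(g(b, a, b), g(c, d, c), join(a, c))
  Inside:  g(g(h(join(n, c), d), join(b, a, b), join(join(n, d), d)), join(d, d, g(a, c, b), h(a, b), b, c), join(join(a, join(join(d, a), d)), join(n, join(n, g(c, a, a)))))  →  g(g(h(c, d), join(a, b, b), join(d, d)), join(b, c, d, d, g(a, c, b), h(a, b)), join(a, a, d, d, g(c, a, a)))
  Inside:  h(n, h(join(a, join(n, c), a, c), join(g(b, d, d), n)))  →  h(n, h(join(a, a, c, c), g(b, d, d)))
  Units out:  drop n
  Sort arguments:  join(g(g(b, a, b), g(c, d, c), join(a, c)), g(g(h(c, d), join(a, b, b), join(d, d)), join(b, c, d, d, g(a, c, b), h(a, b)), join(a, a, d, d, g(c, a, a))), h(h(d, b), h(b, c)), h(join(b, d, d), g(c, c, d)), h(n, h(join(a, a, c, c), g(b, d, d))))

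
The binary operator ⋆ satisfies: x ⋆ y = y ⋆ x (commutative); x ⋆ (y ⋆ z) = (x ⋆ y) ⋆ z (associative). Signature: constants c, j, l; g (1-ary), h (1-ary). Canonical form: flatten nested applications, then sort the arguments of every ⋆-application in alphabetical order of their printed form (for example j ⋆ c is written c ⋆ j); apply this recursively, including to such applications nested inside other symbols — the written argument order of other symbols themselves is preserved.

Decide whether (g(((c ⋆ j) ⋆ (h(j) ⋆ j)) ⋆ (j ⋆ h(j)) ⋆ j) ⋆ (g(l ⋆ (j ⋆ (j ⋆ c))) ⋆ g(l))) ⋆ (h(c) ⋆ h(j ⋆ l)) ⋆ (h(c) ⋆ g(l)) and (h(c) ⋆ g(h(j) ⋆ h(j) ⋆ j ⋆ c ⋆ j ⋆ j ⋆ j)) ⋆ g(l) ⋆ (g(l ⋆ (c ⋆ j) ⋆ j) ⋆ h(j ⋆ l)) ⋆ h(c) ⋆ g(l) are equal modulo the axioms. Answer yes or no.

Left:  (g(((c ⋆ j) ⋆ (h(j) ⋆ j)) ⋆ (j ⋆ h(j)) ⋆ j) ⋆ (g(l ⋆ (j ⋆ (j ⋆ c))) ⋆ g(l))) ⋆ (h(c) ⋆ h(j ⋆ l)) ⋆ (h(c) ⋆ g(l))
  Merge nested applications:  g(((c ⋆ j) ⋆ (h(j) ⋆ j)) ⋆ (j ⋆ h(j)) ⋆ j) ⋆ g(l ⋆ (j ⋆ (j ⋆ c))) ⋆ g(l) ⋆ h(c) ⋆ h(j ⋆ l) ⋆ h(c) ⋆ g(l)
  Simplify inside:  g(((c ⋆ j) ⋆ (h(j) ⋆ j)) ⋆ (j ⋆ h(j)) ⋆ j)  →  g(c ⋆ h(j) ⋆ h(j) ⋆ j ⋆ j ⋆ j ⋆ j)
  Canonicalize subterm:  g(l ⋆ (j ⋆ (j ⋆ c)))  →  g(c ⋆ j ⋆ j ⋆ l)
  Sort:  g(c ⋆ h(j) ⋆ h(j) ⋆ j ⋆ j ⋆ j ⋆ j) ⋆ g(c ⋆ j ⋆ j ⋆ l) ⋆ g(l) ⋆ g(l) ⋆ h(c) ⋆ h(c) ⋆ h(j ⋆ l)
Right:  (h(c) ⋆ g(h(j) ⋆ h(j) ⋆ j ⋆ c ⋆ j ⋆ j ⋆ j)) ⋆ g(l) ⋆ (g(l ⋆ (c ⋆ j) ⋆ j) ⋆ h(j ⋆ l)) ⋆ h(c) ⋆ g(l)
  Un-nest:  h(c) ⋆ g(h(j) ⋆ h(j) ⋆ j ⋆ c ⋆ j ⋆ j ⋆ j) ⋆ g(l) ⋆ g(l ⋆ (c ⋆ j) ⋆ j) ⋆ h(j ⋆ l) ⋆ h(c) ⋆ g(l)
  Simplify inside:  g(h(j) ⋆ h(j) ⋆ j ⋆ c ⋆ j ⋆ j ⋆ j)  →  g(c ⋆ h(j) ⋆ h(j) ⋆ j ⋆ j ⋆ j ⋆ j)
  Inside:  g(l ⋆ (c ⋆ j) ⋆ j)  →  g(c ⋆ j ⋆ j ⋆ l)
  Order the arguments:  g(c ⋆ h(j) ⋆ h(j) ⋆ j ⋆ j ⋆ j ⋆ j) ⋆ g(c ⋆ j ⋆ j ⋆ l) ⋆ g(l) ⋆ g(l) ⋆ h(c) ⋆ h(c) ⋆ h(j ⋆ l)

Answer: yes — both canonical forms are g(c ⋆ h(j) ⋆ h(j) ⋆ j ⋆ j ⋆ j ⋆ j) ⋆ g(c ⋆ j ⋆ j ⋆ l) ⋆ g(l) ⋆ g(l) ⋆ h(c) ⋆ h(c) ⋆ h(j ⋆ l)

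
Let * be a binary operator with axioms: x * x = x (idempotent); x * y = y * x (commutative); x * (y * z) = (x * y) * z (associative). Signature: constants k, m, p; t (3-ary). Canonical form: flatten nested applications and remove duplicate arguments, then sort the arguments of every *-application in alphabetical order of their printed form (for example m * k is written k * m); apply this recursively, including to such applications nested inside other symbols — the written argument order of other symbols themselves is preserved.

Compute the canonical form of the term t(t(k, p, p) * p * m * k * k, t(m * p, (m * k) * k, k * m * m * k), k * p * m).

Answer: t(k * m * p * t(k, p, p), t(m * p, k * m, k * m), k * m * p)

Derivation:
Focus inside:  t(k, p, p) * p * m * k * k
Idempotence:  drop duplicate k
Order the arguments:  k * m * p * t(k, p, p)
Reassemble:  t(k * m * p * t(k, p, p), t(m * p, k * m, k * m), k * m * p)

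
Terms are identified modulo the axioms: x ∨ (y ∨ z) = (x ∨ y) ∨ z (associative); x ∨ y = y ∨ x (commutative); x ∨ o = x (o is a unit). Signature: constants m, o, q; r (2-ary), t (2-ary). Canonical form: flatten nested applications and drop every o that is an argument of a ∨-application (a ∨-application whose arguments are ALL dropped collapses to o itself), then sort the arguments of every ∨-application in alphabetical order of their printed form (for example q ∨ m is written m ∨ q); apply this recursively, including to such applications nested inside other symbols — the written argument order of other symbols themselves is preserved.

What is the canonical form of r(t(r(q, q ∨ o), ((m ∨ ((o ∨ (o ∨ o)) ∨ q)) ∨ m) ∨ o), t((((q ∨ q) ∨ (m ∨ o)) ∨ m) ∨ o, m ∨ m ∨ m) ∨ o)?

Answer: r(t(r(q, q), m ∨ m ∨ q), t(m ∨ m ∨ q ∨ q, m ∨ m ∨ m))

Derivation:
Descend into:  t((((q ∨ q) ∨ (m ∨ o)) ∨ m) ∨ o, m ∨ m ∨ m) ∨ o
Canonicalize subterm:  t((((q ∨ q) ∨ (m ∨ o)) ∨ m) ∨ o, m ∨ m ∨ m)  →  t(m ∨ m ∨ q ∨ q, m ∨ m ∨ m)
Drop the unit:  drop o
Order the arguments:  t(m ∨ m ∨ q ∨ q, m ∨ m ∨ m)
Put back:  r(t(r(q, q), m ∨ m ∨ q), t(m ∨ m ∨ q ∨ q, m ∨ m ∨ m))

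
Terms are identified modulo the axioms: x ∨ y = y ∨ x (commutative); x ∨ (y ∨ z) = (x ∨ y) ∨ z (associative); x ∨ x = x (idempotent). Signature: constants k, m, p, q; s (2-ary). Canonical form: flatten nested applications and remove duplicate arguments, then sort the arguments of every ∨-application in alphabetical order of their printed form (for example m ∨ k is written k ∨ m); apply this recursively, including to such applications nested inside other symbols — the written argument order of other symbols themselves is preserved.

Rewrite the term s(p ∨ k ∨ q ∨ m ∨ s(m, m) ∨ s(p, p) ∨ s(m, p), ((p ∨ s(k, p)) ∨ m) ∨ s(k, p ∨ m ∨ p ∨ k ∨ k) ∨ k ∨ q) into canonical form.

Work inside:  ((p ∨ s(k, p)) ∨ m) ∨ s(k, p ∨ m ∨ p ∨ k ∨ k) ∨ k ∨ q
Un-nest:  p ∨ s(k, p) ∨ m ∨ s(k, p ∨ m ∨ p ∨ k ∨ k) ∨ k ∨ q
Canonicalize subterm:  s(k, p ∨ m ∨ p ∨ k ∨ k)  →  s(k, k ∨ m ∨ p)
Sort:  k ∨ m ∨ p ∨ q ∨ s(k, k ∨ m ∨ p) ∨ s(k, p)
Reassemble:  s(k ∨ m ∨ p ∨ q ∨ s(m, m) ∨ s(m, p) ∨ s(p, p), k ∨ m ∨ p ∨ q ∨ s(k, k ∨ m ∨ p) ∨ s(k, p))

Answer: s(k ∨ m ∨ p ∨ q ∨ s(m, m) ∨ s(m, p) ∨ s(p, p), k ∨ m ∨ p ∨ q ∨ s(k, k ∨ m ∨ p) ∨ s(k, p))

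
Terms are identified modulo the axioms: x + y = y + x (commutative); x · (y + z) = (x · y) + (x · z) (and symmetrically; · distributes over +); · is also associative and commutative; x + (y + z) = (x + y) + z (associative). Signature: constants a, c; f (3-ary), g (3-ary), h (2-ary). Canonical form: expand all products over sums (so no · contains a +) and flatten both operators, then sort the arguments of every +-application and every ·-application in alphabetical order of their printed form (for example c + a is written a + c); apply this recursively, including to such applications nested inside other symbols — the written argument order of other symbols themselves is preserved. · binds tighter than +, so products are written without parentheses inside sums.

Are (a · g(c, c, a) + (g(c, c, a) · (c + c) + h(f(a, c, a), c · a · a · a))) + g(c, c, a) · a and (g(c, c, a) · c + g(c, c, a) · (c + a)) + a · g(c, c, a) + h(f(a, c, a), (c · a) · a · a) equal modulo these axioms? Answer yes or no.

Answer: yes — both canonical forms are a · g(c, c, a) + a · g(c, c, a) + c · g(c, c, a) + c · g(c, c, a) + h(f(a, c, a), a · a · a · c)

Derivation:
Left:  (a · g(c, c, a) + (g(c, c, a) · (c + c) + h(f(a, c, a), c · a · a · a))) + g(c, c, a) · a
  Expand:  a · g(c, c, a) + c · g(c, c, a) + c · g(c, c, a) + h(f(a, c, a), a · a · a · c) + a · g(c, c, a)
  Sort:  a · g(c, c, a) + a · g(c, c, a) + c · g(c, c, a) + c · g(c, c, a) + h(f(a, c, a), a · a · a · c)
Right:  (g(c, c, a) · c + g(c, c, a) · (c + a)) + a · g(c, c, a) + h(f(a, c, a), (c · a) · a · a)
  Expand products over sums:  c · g(c, c, a) + c · g(c, c, a) + a · g(c, c, a) + a · g(c, c, a) + h(f(a, c, a), a · a · a · c)
  Sort:  a · g(c, c, a) + a · g(c, c, a) + c · g(c, c, a) + c · g(c, c, a) + h(f(a, c, a), a · a · a · c)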